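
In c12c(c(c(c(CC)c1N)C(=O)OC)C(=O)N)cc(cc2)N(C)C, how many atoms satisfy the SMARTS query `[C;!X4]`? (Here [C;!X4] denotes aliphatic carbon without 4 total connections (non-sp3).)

The query [C;!X4] means: aliphatic carbon that does not have four total connections.
Check the 23 heavy atoms by environment: 10× c (aromatic, X3) → no; 2× C (X3) → match; 2× O (X1) → no; 1× O (X2) → no; 5× C (X4) → no; 3× N (X3) → no.
That gives 2 matching atoms.

2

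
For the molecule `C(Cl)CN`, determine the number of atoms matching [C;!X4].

0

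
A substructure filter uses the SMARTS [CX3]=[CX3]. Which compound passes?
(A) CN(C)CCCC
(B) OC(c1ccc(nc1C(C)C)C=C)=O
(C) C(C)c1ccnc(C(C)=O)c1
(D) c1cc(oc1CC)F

[CX3]=[CX3] describes a non-aromatic C=C double bond between two sp2 carbons (an alkene).
(A) has an ethyl group (-CH2CH3) but its C-C bond is a single bond between CX4 carbons, not CX3=CX3.
(B) contains a vinyl group (-CH=CH2), which satisfies every atom and bond constraint.
(C) has an ethyl group (-CH2CH3) but its C-C bond is a single bond between CX4 carbons, not CX3=CX3.
(D) has an ethyl group (-CH2CH3) but its C-C bond is a single bond between CX4 carbons, not CX3=CX3.
So the answer is (B).

B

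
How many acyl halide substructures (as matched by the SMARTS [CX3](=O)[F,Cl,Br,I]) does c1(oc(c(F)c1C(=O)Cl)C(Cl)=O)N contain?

2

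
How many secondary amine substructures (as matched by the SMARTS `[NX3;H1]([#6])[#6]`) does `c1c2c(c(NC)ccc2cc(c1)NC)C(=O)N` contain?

2

[NX3;H1]([#6])[#6] is the SMARTS for a secondary amine: a trivalent nitrogen with one H, bonded to two carbons.
The molecule carries 2 separate instances of an N-methylamino group (-NHCH3) meeting every constraint; each maps to a distinct set of atoms, giving 2 matches.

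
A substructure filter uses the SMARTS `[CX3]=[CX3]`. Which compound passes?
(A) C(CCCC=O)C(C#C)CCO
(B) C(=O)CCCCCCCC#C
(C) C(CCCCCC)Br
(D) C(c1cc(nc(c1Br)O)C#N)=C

D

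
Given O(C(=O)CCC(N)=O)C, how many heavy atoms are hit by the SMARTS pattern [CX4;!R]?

Check the 9 heavy atoms by environment: 3× C (X4, acyclic) → match; 2× C (X3, acyclic) → no; 2× O (X1, acyclic) → no; 1× N (X3, acyclic) → no; 1× O (X2, acyclic) → no.
That gives 3 matching atoms.

3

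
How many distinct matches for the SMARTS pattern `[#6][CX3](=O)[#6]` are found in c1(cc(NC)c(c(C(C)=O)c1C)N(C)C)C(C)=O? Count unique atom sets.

2

[#6][CX3](=O)[#6] is the SMARTS for a ketone: a carbonyl carbon (no H) flanked by two carbons.
The molecule carries 2 separate instances of an acetyl/ketone group (-C(=O)CH3) meeting every constraint; each maps to a distinct set of atoms, giving 2 matches.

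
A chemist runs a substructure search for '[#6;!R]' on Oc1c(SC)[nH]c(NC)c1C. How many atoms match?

3

Check the 11 heavy atoms by environment: 1× n (aromatic, in 5-ring) → no; 4× c (aromatic, in 5-ring) → no; 1× S (acyclic) → no; 3× C (acyclic) → match; 1× N (acyclic) → no; 1× O (acyclic) → no.
That gives 3 matching atoms.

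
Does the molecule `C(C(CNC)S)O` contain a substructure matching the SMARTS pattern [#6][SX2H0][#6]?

The pattern [#6][SX2H0][#6] describes an aliphatic sulfur bridging two carbons with no H on the sulfur — a thioether.
The closest candidate here is a thiol (-SH), but the sulfur has H1, not H0 bridging two carbons. No other fragment satisfies the full query, so there is no match.

No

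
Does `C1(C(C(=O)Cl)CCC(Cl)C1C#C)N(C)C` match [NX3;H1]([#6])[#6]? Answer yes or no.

No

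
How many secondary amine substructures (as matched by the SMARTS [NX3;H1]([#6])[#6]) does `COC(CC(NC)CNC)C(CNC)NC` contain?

4

[NX3;H1]([#6])[#6] is the SMARTS for a secondary amine: a trivalent nitrogen with one H, bonded to two carbons.
The molecule carries 4 separate instances of an N-methylamino group (-NHCH3) meeting every constraint; each maps to a distinct set of atoms, giving 4 matches.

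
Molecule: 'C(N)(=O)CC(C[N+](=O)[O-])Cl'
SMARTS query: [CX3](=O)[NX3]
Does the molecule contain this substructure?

Yes

The pattern [CX3](=O)[NX3] describes a carbonyl carbon bonded to a trivalent nitrogen — an amide.
The molecule carries a primary amide (-C(=O)NH2), whose atoms satisfy every constraint of the query, so the pattern matches.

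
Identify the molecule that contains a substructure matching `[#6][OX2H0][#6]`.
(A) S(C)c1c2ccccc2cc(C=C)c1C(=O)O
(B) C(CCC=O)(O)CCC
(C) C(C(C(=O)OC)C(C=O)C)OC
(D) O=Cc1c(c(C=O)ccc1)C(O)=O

[#6][OX2H0][#6] describes an aliphatic oxygen bridging two carbons with no H on the oxygen (an ether).
(A) has a carboxylic acid group (-C(=O)OH) but the -OH oxygen has H1; the =O is OX1, not OX2.
(B) has a hydroxyl group (-OH) but the oxygen has H1, not H0 bridging two carbons.
(C) contains a methoxy ether (-OCH3), which satisfies every atom and bond constraint.
(D) has a carboxylic acid group (-C(=O)OH) but the -OH oxygen has H1; the =O is OX1, not OX2.
So the answer is (C).

C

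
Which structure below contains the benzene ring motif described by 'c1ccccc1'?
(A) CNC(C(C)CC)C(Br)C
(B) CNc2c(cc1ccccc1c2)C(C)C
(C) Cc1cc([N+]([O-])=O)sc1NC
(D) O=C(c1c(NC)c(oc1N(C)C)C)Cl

c1ccccc1 describes six aromatic carbons in a ring (a benzene ring).
(A) has a methyl group (-CH3) but no six-membered all-carbon aromatic ring is present.
(B) contains the required atom environment, so the pattern matches.
(C) has a methyl group (-CH3) but no six-membered all-carbon aromatic ring is present.
(D) has a methyl group (-CH3) but no six-membered all-carbon aromatic ring is present.
So the answer is (B).

B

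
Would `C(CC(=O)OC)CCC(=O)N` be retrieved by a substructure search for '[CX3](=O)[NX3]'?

Yes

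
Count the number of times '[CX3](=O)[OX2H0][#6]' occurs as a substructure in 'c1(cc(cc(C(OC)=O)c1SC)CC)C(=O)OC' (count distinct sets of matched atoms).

2

[CX3](=O)[OX2H0][#6] is the SMARTS for an ester: a carbonyl carbon bonded to an oxygen that is itself bonded to carbon (no H on that O).
The molecule carries 2 separate instances of a methyl-ester group (-C(=O)OCH3) meeting every constraint; each maps to a distinct set of atoms, giving 2 matches.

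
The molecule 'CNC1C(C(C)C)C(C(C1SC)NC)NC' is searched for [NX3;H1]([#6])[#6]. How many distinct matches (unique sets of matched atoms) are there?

3

[NX3;H1]([#6])[#6] is the SMARTS for a secondary amine: a trivalent nitrogen with one H, bonded to two carbons.
The molecule carries 3 separate instances of an N-methylamino group (-NHCH3) meeting every constraint; each maps to a distinct set of atoms, giving 3 matches.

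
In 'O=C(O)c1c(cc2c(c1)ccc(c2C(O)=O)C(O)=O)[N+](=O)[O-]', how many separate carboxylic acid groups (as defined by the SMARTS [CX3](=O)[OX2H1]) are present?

[CX3](=O)[OX2H1] is the SMARTS for a carboxylic acid: an sp2 carbon double-bonded to O and single-bonded to an -OH oxygen.
The molecule carries 3 separate instances of a carboxylic acid group (-C(=O)OH) meeting every constraint; each maps to a distinct set of atoms, giving 3 matches.

3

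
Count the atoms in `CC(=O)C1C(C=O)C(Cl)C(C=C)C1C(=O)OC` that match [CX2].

0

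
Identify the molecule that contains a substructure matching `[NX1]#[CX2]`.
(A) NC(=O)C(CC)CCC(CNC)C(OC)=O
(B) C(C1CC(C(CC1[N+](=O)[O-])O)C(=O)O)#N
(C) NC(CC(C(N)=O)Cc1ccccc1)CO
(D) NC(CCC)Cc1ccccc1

B

[NX1]#[CX2] describes a nitrogen triple-bonded to a two-connected carbon (a nitrile).
(A) has a primary amide (-C(=O)NH2) but the nitrogen is NX3, not NX1.
(B) contains a nitrile (-C#N), which satisfies every atom and bond constraint.
(C) has a primary amide (-C(=O)NH2) but the nitrogen is NX3, not NX1.
(D) has a primary amino group (-NH2) but the nitrogen is NX3 (three connections), not NX1 triple-bonded.
So the answer is (B).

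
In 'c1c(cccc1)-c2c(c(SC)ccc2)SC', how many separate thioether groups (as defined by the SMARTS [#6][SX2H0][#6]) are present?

[#6][SX2H0][#6] is the SMARTS for a thioether: an aliphatic sulfur bridging two carbons with no H on the sulfur.
The molecule carries 2 separate instances of a methylthio ether (-SCH3) meeting every constraint; each maps to a distinct set of atoms, giving 2 matches.

2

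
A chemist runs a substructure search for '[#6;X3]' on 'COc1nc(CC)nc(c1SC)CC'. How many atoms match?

The query [#6;X3] means: any carbon (aromatic or not) with three total connections.
Check the 14 heavy atoms by environment: 2× n (aromatic, X2) → no; 4× c (aromatic, X3) → match; 1× S (X2) → no; 6× C (X4) → no; 1× O (X2) → no.
That gives 4 matching atoms.

4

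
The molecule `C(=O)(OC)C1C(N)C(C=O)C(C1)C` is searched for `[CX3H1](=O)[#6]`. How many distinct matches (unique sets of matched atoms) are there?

1

[CX3H1](=O)[#6] is the SMARTS for an aldehyde: an sp2 carbon with one H, double-bonded to O and single-bonded to carbon.
Exactly one fragment in the molecule meets all constraints, giving 1 match.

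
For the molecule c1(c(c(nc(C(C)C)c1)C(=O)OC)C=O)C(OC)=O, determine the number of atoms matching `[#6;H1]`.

Check the 19 heavy atoms by environment: 1× n (aromatic, H0) → no; 4× c (aromatic, H0) → no; 1× c (aromatic, H1) → match; 2× C (H0) → no; 5× O (H0) → no; 4× C (H3) → no; 2× C (H1) → match.
Summing the matching environments: 1 + 2 = 3 matching atoms.

3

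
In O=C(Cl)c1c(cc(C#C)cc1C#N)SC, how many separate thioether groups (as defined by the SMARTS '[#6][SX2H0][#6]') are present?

[#6][SX2H0][#6] is the SMARTS for a thioether: an aliphatic sulfur bridging two carbons with no H on the sulfur.
Exactly one fragment in the molecule meets all constraints, giving 1 match.

1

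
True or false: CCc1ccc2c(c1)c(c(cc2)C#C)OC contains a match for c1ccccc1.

True

The pattern c1ccccc1 describes six aromatic carbons in a ring — a benzene ring.
The required atom environment is present in the molecule, so the pattern matches.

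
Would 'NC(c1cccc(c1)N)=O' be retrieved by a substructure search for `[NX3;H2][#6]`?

Yes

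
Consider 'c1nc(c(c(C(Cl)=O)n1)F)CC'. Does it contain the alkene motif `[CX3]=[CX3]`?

The pattern [CX3]=[CX3] describes a non-aromatic C=C double bond between two sp2 carbons — an alkene.
The closest candidate here is an ethyl group (-CH2CH3), but its C-C bond is a single bond between CX4 carbons, not CX3=CX3. No other fragment satisfies the full query, so there is no match.

No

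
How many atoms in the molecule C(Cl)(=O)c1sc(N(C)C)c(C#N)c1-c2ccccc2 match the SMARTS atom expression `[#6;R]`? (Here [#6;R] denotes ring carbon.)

10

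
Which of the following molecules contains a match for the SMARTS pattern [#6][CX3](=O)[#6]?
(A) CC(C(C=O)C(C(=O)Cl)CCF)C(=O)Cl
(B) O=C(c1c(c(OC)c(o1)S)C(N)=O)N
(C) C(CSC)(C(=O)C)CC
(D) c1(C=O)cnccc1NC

[#6][CX3](=O)[#6] describes a carbonyl carbon (no H) flanked by two carbons (a ketone).
(A) has an aldehyde (-CHO) but the carbonyl carbon has H1, so it is not flanked by two carbons.
(B) has a primary amide (-C(=O)NH2) but one neighbour of the carbonyl carbon is N, not C.
(C) contains an acetyl/ketone group (-C(=O)CH3), which satisfies every atom and bond constraint.
(D) has an aldehyde (-CHO) but the carbonyl carbon has H1, so it is not flanked by two carbons.
So the answer is (C).

C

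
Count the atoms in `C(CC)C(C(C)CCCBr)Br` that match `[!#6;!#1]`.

2

The query [!#6;!#1] means: not carbon and not hydrogen — any heteroatom.
Check the 11 heavy atoms by environment: 9× C → no; 2× Br → match.
That gives 2 matching atoms.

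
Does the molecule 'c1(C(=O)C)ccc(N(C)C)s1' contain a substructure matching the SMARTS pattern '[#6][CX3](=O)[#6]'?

Yes

The pattern [#6][CX3](=O)[#6] describes a carbonyl carbon (no H) flanked by two carbons — a ketone.
The molecule carries an acetyl/ketone group (-C(=O)CH3), whose atoms satisfy every constraint of the query, so the pattern matches.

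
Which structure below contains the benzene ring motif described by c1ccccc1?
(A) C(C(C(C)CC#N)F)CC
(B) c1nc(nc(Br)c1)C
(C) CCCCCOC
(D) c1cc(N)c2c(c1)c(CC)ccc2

c1ccccc1 describes six aromatic carbons in a ring (a benzene ring).
(A) has a methyl group (-CH3) but no six-membered all-carbon aromatic ring is present.
(B) has a methyl group (-CH3) but no six-membered all-carbon aromatic ring is present.
(C) has a methyl group (-CH3) but no six-membered all-carbon aromatic ring is present.
(D) contains the required atom environment, so the pattern matches.
So the answer is (D).

D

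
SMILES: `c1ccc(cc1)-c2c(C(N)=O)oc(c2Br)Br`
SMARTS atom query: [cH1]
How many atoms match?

5

The query [cH1] means: aromatic carbon bearing exactly one hydrogen.
Check the 16 heavy atoms by environment: 1× o (aromatic, H0) → no; 5× c (aromatic, H0) → no; 2× Br (H0) → no; 5× c (aromatic, H1) → match; 1× C (H0) → no; 1× O (H0) → no; 1× N (H2) → no.
That gives 5 matching atoms.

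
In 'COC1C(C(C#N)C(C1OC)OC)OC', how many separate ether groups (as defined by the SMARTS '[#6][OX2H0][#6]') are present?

[#6][OX2H0][#6] is the SMARTS for an ether: an aliphatic oxygen bridging two carbons with no H on the oxygen.
The molecule carries 4 separate instances of a methoxy ether (-OCH3) meeting every constraint; each maps to a distinct set of atoms, giving 4 matches.

4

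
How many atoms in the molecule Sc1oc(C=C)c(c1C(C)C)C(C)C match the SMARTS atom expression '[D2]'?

2

Check the 14 heavy atoms by environment: 1× o (aromatic, D2) → match; 4× c (aromatic, D3) → no; 2× C (D3) → no; 5× C (D1) → no; 1× C (D2) → match; 1× S (D1) → no.
Summing the matching environments: 1 + 1 = 2 matching atoms.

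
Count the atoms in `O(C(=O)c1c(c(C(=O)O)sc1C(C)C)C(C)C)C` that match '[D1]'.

8

Check the 18 heavy atoms by environment: 1× s (aromatic, D2) → no; 4× c (aromatic, D3) → no; 4× C (D3) → no; 5× C (D1) → match; 3× O (D1) → match; 1× O (D2) → no.
Summing the matching environments: 5 + 3 = 8 matching atoms.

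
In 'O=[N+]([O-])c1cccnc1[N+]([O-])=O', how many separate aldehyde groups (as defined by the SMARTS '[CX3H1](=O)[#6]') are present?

[CX3H1](=O)[#6] is the SMARTS for an aldehyde: an sp2 carbon with one H, double-bonded to O and single-bonded to carbon.
No fragment in the molecule satisfies every constraint, giving 0 matches.

0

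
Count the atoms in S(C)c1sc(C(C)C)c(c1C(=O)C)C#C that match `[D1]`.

6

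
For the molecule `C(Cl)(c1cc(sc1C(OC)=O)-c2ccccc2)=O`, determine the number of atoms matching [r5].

Check the 18 heavy atoms by environment: 1× s (aromatic, in 5-ring) → match; 4× c (aromatic, in 5-ring) → match; 3× C (acyclic) → no; 3× O (acyclic) → no; 1× Cl (acyclic) → no; 6× c (aromatic, in 6-ring) → no.
Summing the matching environments: 1 + 4 = 5 matching atoms.

5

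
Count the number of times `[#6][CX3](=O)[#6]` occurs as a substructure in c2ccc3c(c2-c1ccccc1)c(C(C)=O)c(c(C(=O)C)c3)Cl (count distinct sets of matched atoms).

[#6][CX3](=O)[#6] is the SMARTS for a ketone: a carbonyl carbon (no H) flanked by two carbons.
The molecule carries 2 separate instances of an acetyl/ketone group (-C(=O)CH3) meeting every constraint; each maps to a distinct set of atoms, giving 2 matches.

2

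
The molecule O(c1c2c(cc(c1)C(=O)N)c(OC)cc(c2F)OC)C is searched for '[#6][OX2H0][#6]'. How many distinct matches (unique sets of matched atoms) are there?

3

[#6][OX2H0][#6] is the SMARTS for an ether: an aliphatic oxygen bridging two carbons with no H on the oxygen.
The molecule carries 3 separate instances of a methoxy ether (-OCH3) meeting every constraint; each maps to a distinct set of atoms, giving 3 matches.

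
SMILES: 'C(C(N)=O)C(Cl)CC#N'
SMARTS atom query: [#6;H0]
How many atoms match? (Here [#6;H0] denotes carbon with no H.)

2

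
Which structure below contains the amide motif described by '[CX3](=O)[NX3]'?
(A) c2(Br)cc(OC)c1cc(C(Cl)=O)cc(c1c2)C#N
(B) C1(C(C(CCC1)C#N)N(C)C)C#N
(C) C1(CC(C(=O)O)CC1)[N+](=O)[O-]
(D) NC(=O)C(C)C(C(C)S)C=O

D

[CX3](=O)[NX3] describes a carbonyl carbon bonded to a trivalent nitrogen (an amide).
(A) has a nitrile (-C#N) but the nitrile N is NX1 (triple-bonded), not NX3.
(B) has a nitrile (-C#N) but the nitrile N is NX1 (triple-bonded), not NX3.
(C) has a carboxylic acid group (-C(=O)OH) but the carbonyl is bonded to O, not to an NX3 nitrogen.
(D) contains a primary amide (-C(=O)NH2), which satisfies every atom and bond constraint.
So the answer is (D).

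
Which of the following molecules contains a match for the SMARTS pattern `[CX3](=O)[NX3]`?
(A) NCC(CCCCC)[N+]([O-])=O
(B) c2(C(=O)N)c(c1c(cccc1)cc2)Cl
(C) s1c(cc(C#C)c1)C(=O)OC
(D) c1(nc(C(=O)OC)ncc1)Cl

B

[CX3](=O)[NX3] describes a carbonyl carbon bonded to a trivalent nitrogen (an amide).
(A) has a primary amino group (-NH2) but the -NH2 is not attached to a carbonyl carbon.
(B) contains a primary amide (-C(=O)NH2), which satisfies every atom and bond constraint.
(C) has a methyl-ester group (-C(=O)OCH3) but the carbonyl is bonded to O, not to an NX3 nitrogen.
(D) has a methyl-ester group (-C(=O)OCH3) but the carbonyl is bonded to O, not to an NX3 nitrogen.
So the answer is (B).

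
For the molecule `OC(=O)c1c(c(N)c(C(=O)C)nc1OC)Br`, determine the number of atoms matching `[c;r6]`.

5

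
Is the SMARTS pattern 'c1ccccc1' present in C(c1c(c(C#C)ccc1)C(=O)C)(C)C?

The pattern c1ccccc1 describes six aromatic carbons in a ring — a benzene ring.
The required atom environment is present in the molecule, so the pattern matches.

Yes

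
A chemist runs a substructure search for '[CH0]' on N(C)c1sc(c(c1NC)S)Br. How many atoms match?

The query [CH0] means: aliphatic carbon with no attached hydrogen.
Check the 11 heavy atoms by environment: 1× s (aromatic, H0) → no; 4× c (aromatic, H0) → no; 1× Br (H0) → no; 2× N (H1) → no; 2× C (H3) → no; 1× S (H1) → no.
No environment satisfies the query, so 0 matching atoms.

0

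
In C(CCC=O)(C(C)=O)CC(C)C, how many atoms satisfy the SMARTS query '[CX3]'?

2

The query [CX3] means: C with X3: aliphatic carbon with exactly 3 total connections.
Check the 12 heavy atoms by environment: 8× C (X4) → no; 2× C (X3) → match; 2× O (X1) → no.
That gives 2 matching atoms.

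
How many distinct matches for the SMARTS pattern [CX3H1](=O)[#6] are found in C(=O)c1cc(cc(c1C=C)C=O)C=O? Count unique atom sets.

[CX3H1](=O)[#6] is the SMARTS for an aldehyde: an sp2 carbon with one H, double-bonded to O and single-bonded to carbon.
The molecule carries 3 separate instances of an aldehyde (-CHO) meeting every constraint; each maps to a distinct set of atoms, giving 3 matches.

3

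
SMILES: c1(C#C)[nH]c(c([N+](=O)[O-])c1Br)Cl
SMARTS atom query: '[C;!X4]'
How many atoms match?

Check the 12 heavy atoms by environment: 1× n (aromatic, X3) → no; 4× c (aromatic, X3) → no; 1× N (charge +1, X3) → no; 1× O (charge -1, X1) → no; 1× O (X1) → no; 1× Br (X1) → no; 2× C (X2) → match; 1× Cl (X1) → no.
That gives 2 matching atoms.

2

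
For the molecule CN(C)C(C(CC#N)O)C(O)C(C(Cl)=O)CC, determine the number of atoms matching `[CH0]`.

2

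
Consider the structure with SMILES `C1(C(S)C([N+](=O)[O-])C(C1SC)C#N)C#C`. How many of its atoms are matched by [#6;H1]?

The query [#6;H1] means: any carbon bearing exactly one hydrogen.
Check the 15 heavy atoms by environment: 6× C (H1) → match; 2× C (H0) → no; 1× S (H0) → no; 1× C (H3) → no; 1× S (H1) → no; 1× N (H0) → no; 1× N (charge +1, H0) → no; 1× O (charge -1, H0) → no; 1× O (H0) → no.
That gives 6 matching atoms.

6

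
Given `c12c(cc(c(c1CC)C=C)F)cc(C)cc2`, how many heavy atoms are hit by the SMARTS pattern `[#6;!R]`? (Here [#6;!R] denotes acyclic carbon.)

The query [#6;!R] means: carbon not in any ring.
Check the 16 heavy atoms by environment: 10× c (aromatic, in 6-ring) → no; 1× F (acyclic) → no; 5× C (acyclic) → match.
That gives 5 matching atoms.

5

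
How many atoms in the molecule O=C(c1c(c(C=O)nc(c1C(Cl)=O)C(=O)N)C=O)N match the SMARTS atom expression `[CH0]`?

3

The query [CH0] means: aliphatic carbon with no attached hydrogen.
Check the 19 heavy atoms by environment: 1× n (aromatic, H0) → no; 5× c (aromatic, H0) → no; 2× C (H1) → no; 5× O (H0) → no; 3× C (H0) → match; 2× N (H2) → no; 1× Cl (H0) → no.
That gives 3 matching atoms.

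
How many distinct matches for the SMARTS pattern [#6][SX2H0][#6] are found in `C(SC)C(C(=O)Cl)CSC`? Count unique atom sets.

2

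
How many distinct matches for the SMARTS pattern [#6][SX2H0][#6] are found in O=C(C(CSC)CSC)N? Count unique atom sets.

2

[#6][SX2H0][#6] is the SMARTS for a thioether: an aliphatic sulfur bridging two carbons with no H on the sulfur.
The molecule carries 2 separate instances of a methylthio ether (-SCH3) meeting every constraint; each maps to a distinct set of atoms, giving 2 matches.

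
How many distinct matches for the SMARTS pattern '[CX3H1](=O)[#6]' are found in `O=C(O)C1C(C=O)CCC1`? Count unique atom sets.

1

[CX3H1](=O)[#6] is the SMARTS for an aldehyde: an sp2 carbon with one H, double-bonded to O and single-bonded to carbon.
Exactly one fragment in the molecule meets all constraints, giving 1 match.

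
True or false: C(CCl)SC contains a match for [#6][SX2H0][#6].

The pattern [#6][SX2H0][#6] describes an aliphatic sulfur bridging two carbons with no H on the sulfur — a thioether.
The molecule carries a methylthio ether (-SCH3), whose atoms satisfy every constraint of the query, so the pattern matches.

True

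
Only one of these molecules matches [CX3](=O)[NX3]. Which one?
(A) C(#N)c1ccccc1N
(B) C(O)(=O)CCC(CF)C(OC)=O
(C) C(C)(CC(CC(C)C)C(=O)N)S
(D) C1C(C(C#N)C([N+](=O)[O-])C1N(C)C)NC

C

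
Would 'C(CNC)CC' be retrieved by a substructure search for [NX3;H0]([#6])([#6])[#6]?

The pattern [NX3;H0]([#6])([#6])[#6] describes a trivalent nitrogen with no H, bonded to three carbons — a tertiary amine.
The closest candidate here is an N-methylamino group (-NHCH3), but the nitrogen still has one H (H1), not H0. No other fragment satisfies the full query, so there is no match.

No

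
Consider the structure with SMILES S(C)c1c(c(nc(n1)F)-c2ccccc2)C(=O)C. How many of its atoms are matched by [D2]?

8

The query [D2] means: atom with exactly two heavy-atom neighbours.
Check the 18 heavy atoms by environment: 2× n (aromatic, D2) → match; 5× c (aromatic, D3) → no; 1× C (D3) → no; 1× O (D1) → no; 2× C (D1) → no; 1× S (D2) → match; 5× c (aromatic, D2) → match; 1× F (D1) → no.
Summing the matching environments: 2 + 1 + 5 = 8 matching atoms.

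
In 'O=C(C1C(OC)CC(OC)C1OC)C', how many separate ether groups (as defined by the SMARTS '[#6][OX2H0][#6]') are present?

[#6][OX2H0][#6] is the SMARTS for an ether: an aliphatic oxygen bridging two carbons with no H on the oxygen.
The molecule carries 3 separate instances of a methoxy ether (-OCH3) meeting every constraint; each maps to a distinct set of atoms, giving 3 matches.

3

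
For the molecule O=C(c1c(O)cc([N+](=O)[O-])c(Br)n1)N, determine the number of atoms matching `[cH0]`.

The query [cH0] means: aromatic carbon with no attached hydrogen (substituted or ring-fusion).
Check the 14 heavy atoms by environment: 1× n (aromatic, H0) → no; 4× c (aromatic, H0) → match; 1× c (aromatic, H1) → no; 1× O (H1) → no; 1× N (charge +1, H0) → no; 1× O (charge -1, H0) → no; 2× O (H0) → no; 1× Br (H0) → no; 1× C (H0) → no; 1× N (H2) → no.
That gives 4 matching atoms.

4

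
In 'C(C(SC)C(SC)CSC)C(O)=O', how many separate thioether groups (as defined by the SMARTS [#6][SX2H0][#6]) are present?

[#6][SX2H0][#6] is the SMARTS for a thioether: an aliphatic sulfur bridging two carbons with no H on the sulfur.
The molecule carries 3 separate instances of a methylthio ether (-SCH3) meeting every constraint; each maps to a distinct set of atoms, giving 3 matches.

3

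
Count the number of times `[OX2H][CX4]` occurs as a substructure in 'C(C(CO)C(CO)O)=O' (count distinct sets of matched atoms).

3

[OX2H][CX4] is the SMARTS for an aliphatic alcohol: a hydroxyl oxygen bound to an sp3 (X4) carbon.
The molecule carries 3 separate instances of a hydroxyl group (-OH) meeting every constraint; each maps to a distinct set of atoms, giving 3 matches.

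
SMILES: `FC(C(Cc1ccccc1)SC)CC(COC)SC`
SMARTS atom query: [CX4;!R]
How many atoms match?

9

Check the 19 heavy atoms by environment: 9× C (X4, acyclic) → match; 2× S (X2, acyclic) → no; 1× F (X1, acyclic) → no; 1× O (X2, acyclic) → no; 6× c (aromatic, X3, in 6-ring) → no.
That gives 9 matching atoms.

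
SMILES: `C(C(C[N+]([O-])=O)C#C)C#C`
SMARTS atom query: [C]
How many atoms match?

The query [C] means: uppercase C matches aliphatic (non-aromatic) carbon only.
Check the 10 heavy atoms by environment: 7× C → match; 1× N (charge +1) → no; 1× O (charge -1) → no; 1× O → no.
That gives 7 matching atoms.

7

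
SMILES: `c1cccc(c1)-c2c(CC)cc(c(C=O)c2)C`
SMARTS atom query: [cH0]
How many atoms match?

5

The query [cH0] means: aromatic carbon with no attached hydrogen (substituted or ring-fusion).
Check the 17 heavy atoms by environment: 5× c (aromatic, H0) → match; 7× c (aromatic, H1) → no; 1× C (H2) → no; 2× C (H3) → no; 1× C (H1) → no; 1× O (H0) → no.
That gives 5 matching atoms.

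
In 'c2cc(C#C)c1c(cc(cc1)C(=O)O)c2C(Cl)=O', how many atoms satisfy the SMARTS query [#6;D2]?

6

Check the 18 heavy atoms by environment: 5× c (aromatic, D3) → no; 5× c (aromatic, D2) → match; 2× C (D3) → no; 3× O (D1) → no; 1× Cl (D1) → no; 1× C (D2) → match; 1× C (D1) → no.
Summing the matching environments: 5 + 1 = 6 matching atoms.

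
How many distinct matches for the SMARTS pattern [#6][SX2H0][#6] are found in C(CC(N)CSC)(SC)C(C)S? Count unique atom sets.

2

[#6][SX2H0][#6] is the SMARTS for a thioether: an aliphatic sulfur bridging two carbons with no H on the sulfur.
The molecule carries 2 separate instances of a methylthio ether (-SCH3) meeting every constraint; each maps to a distinct set of atoms, giving 2 matches.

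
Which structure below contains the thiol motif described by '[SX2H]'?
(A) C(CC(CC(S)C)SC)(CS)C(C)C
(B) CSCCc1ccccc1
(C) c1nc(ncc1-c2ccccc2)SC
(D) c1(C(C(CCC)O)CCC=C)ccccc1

[SX2H] describes an aliphatic sulfur with two connections, one being H (a thiol).
(A) contains a thiol (-SH), which satisfies every atom and bond constraint.
(B) has a methylthio ether (-SCH3) but the sulfur has H0 (bonded to two carbons), not H1.
(C) has a methylthio ether (-SCH3) but the sulfur has H0 (bonded to two carbons), not H1.
(D) has a hydroxyl group (-OH) but it is an -OH, not an -SH.
So the answer is (A).

A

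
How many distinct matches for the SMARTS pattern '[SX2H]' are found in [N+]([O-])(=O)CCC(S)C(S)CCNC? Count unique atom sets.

2

[SX2H] is the SMARTS for a thiol: an aliphatic sulfur with two connections, one being H.
The molecule carries 2 separate instances of a thiol (-SH) meeting every constraint; each maps to a distinct set of atoms, giving 2 matches.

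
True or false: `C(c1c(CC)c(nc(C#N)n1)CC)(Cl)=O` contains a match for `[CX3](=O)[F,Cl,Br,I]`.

True

The pattern [CX3](=O)[F,Cl,Br,I] describes a carbonyl carbon bonded to a halogen — an acyl halide.
The molecule carries an acyl chloride (-C(=O)Cl), whose atoms satisfy every constraint of the query, so the pattern matches.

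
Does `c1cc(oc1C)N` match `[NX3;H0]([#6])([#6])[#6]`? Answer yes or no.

The pattern [NX3;H0]([#6])([#6])[#6] describes a trivalent nitrogen with no H, bonded to three carbons — a tertiary amine.
The closest candidate here is a primary amino group (-NH2), but the nitrogen has H2, not H0 with three carbons. No other fragment satisfies the full query, so there is no match.

No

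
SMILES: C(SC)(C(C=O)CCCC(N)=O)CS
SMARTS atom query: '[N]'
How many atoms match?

1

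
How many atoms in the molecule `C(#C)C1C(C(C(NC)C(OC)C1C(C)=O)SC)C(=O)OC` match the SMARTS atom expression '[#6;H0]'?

3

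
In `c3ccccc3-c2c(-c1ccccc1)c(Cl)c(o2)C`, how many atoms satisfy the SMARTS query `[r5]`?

5

The query [r5] means: r5 matches atoms in a five-membered ring.
Check the 19 heavy atoms by environment: 1× o (aromatic, in 5-ring) → match; 4× c (aromatic, in 5-ring) → match; 1× C (acyclic) → no; 12× c (aromatic, in 6-ring) → no; 1× Cl (acyclic) → no.
Summing the matching environments: 1 + 4 = 5 matching atoms.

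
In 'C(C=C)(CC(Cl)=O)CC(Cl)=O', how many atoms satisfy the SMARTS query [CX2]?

0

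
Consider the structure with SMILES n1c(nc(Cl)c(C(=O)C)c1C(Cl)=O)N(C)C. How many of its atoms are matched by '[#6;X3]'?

Check the 16 heavy atoms by environment: 2× n (aromatic, X2) → no; 4× c (aromatic, X3) → match; 2× C (X3) → match; 2× O (X1) → no; 2× Cl (X1) → no; 3× C (X4) → no; 1× N (X3) → no.
Summing the matching environments: 4 + 2 = 6 matching atoms.

6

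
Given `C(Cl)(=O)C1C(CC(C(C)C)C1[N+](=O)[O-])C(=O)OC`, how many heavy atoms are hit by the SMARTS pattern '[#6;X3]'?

2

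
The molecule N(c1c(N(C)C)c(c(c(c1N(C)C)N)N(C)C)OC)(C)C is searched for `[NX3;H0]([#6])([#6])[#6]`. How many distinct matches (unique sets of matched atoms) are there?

4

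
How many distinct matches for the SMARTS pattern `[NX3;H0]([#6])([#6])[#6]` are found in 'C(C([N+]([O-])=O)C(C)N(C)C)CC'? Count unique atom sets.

[NX3;H0]([#6])([#6])[#6] is the SMARTS for a tertiary amine: a trivalent nitrogen with no H, bonded to three carbons.
Exactly one fragment in the molecule meets all constraints, giving 1 match.

1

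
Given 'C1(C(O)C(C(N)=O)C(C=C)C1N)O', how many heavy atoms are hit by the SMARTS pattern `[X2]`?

2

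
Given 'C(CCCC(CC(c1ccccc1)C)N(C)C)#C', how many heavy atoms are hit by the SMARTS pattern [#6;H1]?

8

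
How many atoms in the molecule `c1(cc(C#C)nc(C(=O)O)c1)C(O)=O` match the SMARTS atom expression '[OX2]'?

2

The query [OX2] means: aliphatic oxygen with two total connections — ether, hydroxyl, or ester single-bond O.
Check the 14 heavy atoms by environment: 1× n (aromatic, X2) → no; 5× c (aromatic, X3) → no; 2× C (X2) → no; 2× C (X3) → no; 2× O (X1) → no; 2× O (X2) → match.
That gives 2 matching atoms.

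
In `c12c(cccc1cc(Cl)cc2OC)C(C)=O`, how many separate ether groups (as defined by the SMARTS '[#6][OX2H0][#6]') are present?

[#6][OX2H0][#6] is the SMARTS for an ether: an aliphatic oxygen bridging two carbons with no H on the oxygen.
Exactly one fragment in the molecule meets all constraints, giving 1 match.

1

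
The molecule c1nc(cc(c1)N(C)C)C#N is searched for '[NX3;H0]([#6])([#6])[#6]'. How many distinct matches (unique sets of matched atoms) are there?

[NX3;H0]([#6])([#6])[#6] is the SMARTS for a tertiary amine: a trivalent nitrogen with no H, bonded to three carbons.
Exactly one fragment in the molecule meets all constraints, giving 1 match.

1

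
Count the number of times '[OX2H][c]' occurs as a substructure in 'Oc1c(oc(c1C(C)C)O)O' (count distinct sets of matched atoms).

[OX2H][c] is the SMARTS for a phenol: a hydroxyl oxygen attached to an aromatic carbon.
The molecule carries 3 separate instances of a hydroxyl group (-OH) meeting every constraint; each maps to a distinct set of atoms, giving 3 matches.

3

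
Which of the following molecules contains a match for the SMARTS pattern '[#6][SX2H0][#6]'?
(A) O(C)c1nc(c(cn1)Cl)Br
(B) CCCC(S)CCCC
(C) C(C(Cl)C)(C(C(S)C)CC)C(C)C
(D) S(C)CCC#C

[#6][SX2H0][#6] describes an aliphatic sulfur bridging two carbons with no H on the sulfur (a thioether).
(A) has a methoxy ether (-OCH3) but the bridging atom is O, not S.
(B) has a thiol (-SH) but the sulfur has H1, not H0 bridging two carbons.
(C) has a thiol (-SH) but the sulfur has H1, not H0 bridging two carbons.
(D) contains a methylthio ether (-SCH3), which satisfies every atom and bond constraint.
So the answer is (D).

D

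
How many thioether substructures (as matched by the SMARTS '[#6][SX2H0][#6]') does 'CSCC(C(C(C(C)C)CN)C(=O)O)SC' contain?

[#6][SX2H0][#6] is the SMARTS for a thioether: an aliphatic sulfur bridging two carbons with no H on the sulfur.
The molecule carries 2 separate instances of a methylthio ether (-SCH3) meeting every constraint; each maps to a distinct set of atoms, giving 2 matches.

2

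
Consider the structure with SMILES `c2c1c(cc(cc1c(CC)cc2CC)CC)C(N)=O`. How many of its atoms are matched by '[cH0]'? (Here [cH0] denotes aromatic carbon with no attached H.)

6

The query [cH0] means: aromatic carbon with no attached hydrogen (substituted or ring-fusion).
Check the 19 heavy atoms by environment: 6× c (aromatic, H0) → match; 4× c (aromatic, H1) → no; 3× C (H2) → no; 3× C (H3) → no; 1× C (H0) → no; 1× O (H0) → no; 1× N (H2) → no.
That gives 6 matching atoms.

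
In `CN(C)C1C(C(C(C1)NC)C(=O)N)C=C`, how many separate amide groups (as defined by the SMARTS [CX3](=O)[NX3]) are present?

1

[CX3](=O)[NX3] is the SMARTS for an amide: a carbonyl carbon bonded to a trivalent nitrogen.
Exactly one fragment in the molecule meets all constraints, giving 1 match.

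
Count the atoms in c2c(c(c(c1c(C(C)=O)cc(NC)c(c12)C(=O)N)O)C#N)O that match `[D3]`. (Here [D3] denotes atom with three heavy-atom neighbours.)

10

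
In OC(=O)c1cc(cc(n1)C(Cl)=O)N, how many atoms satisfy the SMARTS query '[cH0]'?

3

The query [cH0] means: aromatic carbon with no attached hydrogen (substituted or ring-fusion).
Check the 13 heavy atoms by environment: 1× n (aromatic, H0) → no; 3× c (aromatic, H0) → match; 2× c (aromatic, H1) → no; 2× C (H0) → no; 2× O (H0) → no; 1× O (H1) → no; 1× N (H2) → no; 1× Cl (H0) → no.
That gives 3 matching atoms.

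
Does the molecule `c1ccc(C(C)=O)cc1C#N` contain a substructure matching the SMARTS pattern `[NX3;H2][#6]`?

The pattern [NX3;H2][#6] describes a trivalent nitrogen with two H attached to carbon — a primary amine.
The closest candidate here is a nitrile (-C#N), but the nitrogen is NX1 (triple-bonded), not NX3 with two H. No other fragment satisfies the full query, so there is no match.

No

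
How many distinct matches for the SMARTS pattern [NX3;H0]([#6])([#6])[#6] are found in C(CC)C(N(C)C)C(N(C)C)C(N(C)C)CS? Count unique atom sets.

3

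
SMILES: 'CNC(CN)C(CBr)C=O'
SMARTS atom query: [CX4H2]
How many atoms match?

2

The query [CX4H2] means: sp3 carbon (X4) with exactly two hydrogens.
Check the 10 heavy atoms by environment: 2× C (H2, X4) → match; 2× C (H1, X4) → no; 1× C (H1, X3) → no; 1× O (H0, X1) → no; 1× N (H1, X3) → no; 1× C (H3, X4) → no; 1× Br (H0, X1) → no; 1× N (H2, X3) → no.
That gives 2 matching atoms.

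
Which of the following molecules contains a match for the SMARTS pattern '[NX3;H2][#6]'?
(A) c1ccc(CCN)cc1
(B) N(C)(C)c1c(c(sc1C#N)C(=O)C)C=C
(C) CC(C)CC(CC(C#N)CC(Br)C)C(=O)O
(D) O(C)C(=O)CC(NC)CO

A

[NX3;H2][#6] describes a trivalent nitrogen with two H attached to carbon (a primary amine).
(A) contains a primary amino group (-NH2), which satisfies every atom and bond constraint.
(B) has a dimethylamino group (-N(CH3)2) but the nitrogen has H0, not H2.
(C) has a nitrile (-C#N) but the nitrogen is NX1 (triple-bonded), not NX3 with two H.
(D) has an N-methylamino group (-NHCH3) but the nitrogen bears two carbons and only one H (H1), not H2.
So the answer is (A).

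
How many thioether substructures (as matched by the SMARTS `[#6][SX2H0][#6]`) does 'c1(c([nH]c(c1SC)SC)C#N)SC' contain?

3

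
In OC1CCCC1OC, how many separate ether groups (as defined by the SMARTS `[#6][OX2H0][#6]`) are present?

1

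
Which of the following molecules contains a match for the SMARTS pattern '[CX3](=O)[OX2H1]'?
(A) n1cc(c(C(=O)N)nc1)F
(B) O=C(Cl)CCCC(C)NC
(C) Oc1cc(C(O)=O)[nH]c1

[CX3](=O)[OX2H1] describes an sp2 carbon double-bonded to O and single-bonded to an -OH oxygen (a carboxylic acid).
(A) has a primary amide (-C(=O)NH2) but the carbonyl is bonded to N, not to an -OH oxygen.
(B) has an acyl chloride (-C(=O)Cl) but the carbonyl is bonded to Cl, not to an -OH oxygen.
(C) contains a carboxylic acid group (-C(=O)OH), which satisfies every atom and bond constraint.
So the answer is (C).

C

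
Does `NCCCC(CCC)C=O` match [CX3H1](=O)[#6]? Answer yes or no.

Yes

The pattern [CX3H1](=O)[#6] describes an sp2 carbon with one H, double-bonded to O and single-bonded to carbon — an aldehyde.
The molecule carries an aldehyde (-CHO), whose atoms satisfy every constraint of the query, so the pattern matches.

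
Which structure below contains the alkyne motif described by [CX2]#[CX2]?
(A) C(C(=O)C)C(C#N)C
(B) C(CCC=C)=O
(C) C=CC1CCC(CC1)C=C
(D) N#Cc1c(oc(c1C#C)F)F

[CX2]#[CX2] describes a carbon-carbon triple bond (an alkyne).
(A) has a nitrile (-C#N) but the triple bond is C#N, not C#C.
(B) has a vinyl group (-CH=CH2) but the C=C is a double bond; both carbons are CX3, not CX2.
(C) has a vinyl group (-CH=CH2) but the C=C is a double bond; both carbons are CX3, not CX2.
(D) contains an ethynyl group (-C#CH), which satisfies every atom and bond constraint.
So the answer is (D).

D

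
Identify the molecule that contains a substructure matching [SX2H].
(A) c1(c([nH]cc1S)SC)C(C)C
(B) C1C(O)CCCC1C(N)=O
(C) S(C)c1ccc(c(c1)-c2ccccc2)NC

A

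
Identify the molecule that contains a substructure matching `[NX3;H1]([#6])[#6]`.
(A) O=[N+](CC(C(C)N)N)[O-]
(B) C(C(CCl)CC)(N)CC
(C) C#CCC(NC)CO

C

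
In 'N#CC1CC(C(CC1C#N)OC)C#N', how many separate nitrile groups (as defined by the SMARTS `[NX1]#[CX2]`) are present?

3

[NX1]#[CX2] is the SMARTS for a nitrile: a nitrogen triple-bonded to a two-connected carbon.
The molecule carries 3 separate instances of a nitrile (-C#N) meeting every constraint; each maps to a distinct set of atoms, giving 3 matches.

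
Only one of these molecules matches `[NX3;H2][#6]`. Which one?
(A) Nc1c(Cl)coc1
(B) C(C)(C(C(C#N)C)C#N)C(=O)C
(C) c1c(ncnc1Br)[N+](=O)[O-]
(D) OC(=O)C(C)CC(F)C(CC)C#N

[NX3;H2][#6] describes a trivalent nitrogen with two H attached to carbon (a primary amine).
(A) contains a primary amino group (-NH2), which satisfies every atom and bond constraint.
(B) has a nitrile (-C#N) but the nitrogen is NX1 (triple-bonded), not NX3 with two H.
(C) has a nitro group (-[N+](=O)[O-]) but the nitrogen is [N+] with no H, not NX3H2.
(D) has a nitrile (-C#N) but the nitrogen is NX1 (triple-bonded), not NX3 with two H.
So the answer is (A).

A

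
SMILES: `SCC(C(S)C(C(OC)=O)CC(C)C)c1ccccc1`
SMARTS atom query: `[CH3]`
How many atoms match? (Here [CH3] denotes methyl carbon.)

The query [CH3] means: aliphatic carbon with exactly three hydrogens.
Check the 20 heavy atoms by environment: 2× C (H2) → no; 4× C (H1) → no; 1× C (H0) → no; 2× O (H0) → no; 3× C (H3) → match; 2× S (H1) → no; 1× c (aromatic, H0) → no; 5× c (aromatic, H1) → no.
That gives 3 matching atoms.

3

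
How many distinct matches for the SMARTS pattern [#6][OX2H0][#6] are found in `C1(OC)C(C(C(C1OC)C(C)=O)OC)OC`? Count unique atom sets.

4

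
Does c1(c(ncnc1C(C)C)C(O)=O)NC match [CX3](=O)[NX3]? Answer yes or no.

No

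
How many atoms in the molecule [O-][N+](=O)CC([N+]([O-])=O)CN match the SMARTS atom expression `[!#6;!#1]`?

7

The query [!#6;!#1] means: not carbon and not hydrogen — any heteroatom.
Check the 10 heavy atoms by environment: 3× C → no; 2× N (charge +1) → match; 2× O (charge -1) → match; 2× O → match; 1× N → match.
Summing the matching environments: 2 + 2 + 2 + 1 = 7 matching atoms.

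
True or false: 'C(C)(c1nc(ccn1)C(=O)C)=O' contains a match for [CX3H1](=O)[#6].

The pattern [CX3H1](=O)[#6] describes an sp2 carbon with one H, double-bonded to O and single-bonded to carbon — an aldehyde.
The closest candidate here is an acetyl/ketone group (-C(=O)CH3), but the carbonyl carbon has H0 (two carbon neighbours), not H1. No other fragment satisfies the full query, so there is no match.

False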